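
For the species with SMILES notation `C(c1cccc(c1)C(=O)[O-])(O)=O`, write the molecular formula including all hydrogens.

C8H5O4-

Heavy atoms from the SMILES: 8 C, 4 O.
Implicit hydrogens by atom environment:
  4 × C (aromatic): 1 H each → 4
  2 × C (aromatic): no H
  2 × C: no H
  2 × O: no H
  1 × O: 1 H
  1 × O (charge -1): no H
  Total hydrogens = 5.
Net charge -1.
Molecular formula: C8H5O4-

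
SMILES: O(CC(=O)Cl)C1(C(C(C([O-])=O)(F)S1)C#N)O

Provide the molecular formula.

Heavy atoms from the SMILES: 7 C, 1 Cl, 1 F, 1 N, 5 O, 1 S.
Implicit hydrogens by atom environment:
  5 × C: no H
  3 × O: no H
  1 × C: 2 H
  1 × C: 1 H
  1 × Cl: no H
  1 × F: no H
  1 × N: no H
  1 × O: 1 H
  1 × O (charge -1): no H
  1 × S: no H
  Total hydrogens = 4.
Net charge -1.
Molecular formula: C7H4ClFNO5S-

C7H4ClFNO5S-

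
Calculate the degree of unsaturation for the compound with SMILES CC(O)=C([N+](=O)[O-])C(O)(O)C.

2

Molecular formula from the SMILES: C5H9NO5.
DoU = (2C + 2 + N − H − X)/2 = (2·5 + 2 + 1 − 9 − 0)/2 = 4/2 = 2.
(Structurally: 0 ring(s) + 2 π bond(s) = 2.)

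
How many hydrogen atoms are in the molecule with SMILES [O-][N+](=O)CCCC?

9

Hydrogens are implicit in SMILES; fill each atom to its normal valence:
  3 × C: 2 H each → 6
  1 × C: 3 H
  1 × N (charge +1): no H
  1 × O: no H
  1 × O (charge -1): no H
  Total hydrogens = 9.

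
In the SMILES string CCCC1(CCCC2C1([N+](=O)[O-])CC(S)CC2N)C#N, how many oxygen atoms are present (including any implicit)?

The symbol for oxygen appears 2 times in the SMILES.

2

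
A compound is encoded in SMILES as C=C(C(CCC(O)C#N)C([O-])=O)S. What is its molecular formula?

Heavy atoms from the SMILES: 8 C, 1 N, 3 O, 1 S.
Implicit hydrogens by atom environment:
  3 × C: 2 H each → 6
  3 × C: no H
  2 × C: 1 H each → 2
  1 × N: no H
  1 × O: 1 H
  1 × O: no H
  1 × O (charge -1): no H
  1 × S: 1 H
  Total hydrogens = 10.
Net charge -1.
Molecular formula: C8H10NO3S-

C8H10NO3S-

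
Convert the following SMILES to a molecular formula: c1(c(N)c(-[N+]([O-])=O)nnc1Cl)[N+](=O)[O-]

Heavy atoms from the SMILES: 4 C, 1 Cl, 5 N, 4 O.
Implicit hydrogens by atom environment:
  4 × C (aromatic): no H
  2 × N (aromatic): no H
  2 × N (charge +1): no H
  2 × O: no H
  2 × O (charge -1): no H
  1 × Cl: no H
  1 × N: 2 H
  Total hydrogens = 2.
Molecular formula: C4H2ClN5O4

C4H2ClN5O4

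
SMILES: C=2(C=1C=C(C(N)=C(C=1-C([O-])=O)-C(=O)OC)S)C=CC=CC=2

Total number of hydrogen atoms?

12

Hydrogens are implicit in SMILES; fill each atom to its normal valence:
  6 × C (aromatic): 1 H each → 6
  6 × C (aromatic): no H
  3 × O: no H
  2 × C: no H
  1 × C: 3 H
  1 × N: 2 H
  1 × O (charge -1): no H
  1 × S: 1 H
  Total hydrogens = 12.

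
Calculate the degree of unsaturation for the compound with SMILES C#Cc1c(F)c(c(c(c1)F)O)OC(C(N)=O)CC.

Molecular formula from the SMILES: C12H11F2NO3.
DoU = (2C + 2 + N − H − X)/2 = (2·12 + 2 + 1 − 11 − 2)/2 = 14/2 = 7.
(Structurally: 1 ring(s) + 6 π bond(s) = 7.)

7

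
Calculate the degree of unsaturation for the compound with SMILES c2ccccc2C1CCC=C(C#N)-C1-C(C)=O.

9

Molecular formula from the SMILES: C15H15NO.
DoU = (2C + 2 + N − H − X)/2 = (2·15 + 2 + 1 − 15 − 0)/2 = 18/2 = 9.
(Structurally: 2 ring(s) + 7 π bond(s) = 9.)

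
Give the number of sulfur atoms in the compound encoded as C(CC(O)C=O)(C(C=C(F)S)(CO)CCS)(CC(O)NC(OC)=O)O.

2

The symbol for sulfur appears 2 times in the SMILES.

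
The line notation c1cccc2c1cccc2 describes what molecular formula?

Heavy atoms from the SMILES: 10 C.
Implicit hydrogens by atom environment:
  8 × C (aromatic): 1 H each → 8
  2 × C (aromatic): no H
  Total hydrogens = 8.
Molecular formula: C10H8

C10H8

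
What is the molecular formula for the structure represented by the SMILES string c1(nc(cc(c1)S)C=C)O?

C7H7NOS

Heavy atoms from the SMILES: 7 C, 1 N, 1 O, 1 S.
Implicit hydrogens by atom environment:
  3 × C (aromatic): no H
  2 × C (aromatic): 1 H each → 2
  1 × C: 2 H
  1 × C: 1 H
  1 × N (aromatic): no H
  1 × O: 1 H
  1 × S: 1 H
  Total hydrogens = 7.
Molecular formula: C7H7NOS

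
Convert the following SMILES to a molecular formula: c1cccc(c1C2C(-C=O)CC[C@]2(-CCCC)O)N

C16H23NO2

Heavy atoms from the SMILES: 16 C, 1 N, 2 O.
Implicit hydrogens by atom environment:
  5 × C: 2 H each → 10
  4 × C (aromatic): 1 H each → 4
  3 × C: 1 H each → 3
  2 × C (aromatic): no H
  1 × C: 3 H
  1 × C: no H
  1 × N: 2 H
  1 × O: 1 H
  1 × O: no H
  Total hydrogens = 23.
Molecular formula: C16H23NO2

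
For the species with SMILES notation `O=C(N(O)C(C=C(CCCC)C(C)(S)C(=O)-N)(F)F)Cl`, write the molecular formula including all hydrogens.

Heavy atoms from the SMILES: 11 C, 1 Cl, 2 F, 2 N, 3 O, 1 S.
Implicit hydrogens by atom environment:
  5 × C: no H
  3 × C: 2 H each → 6
  2 × C: 3 H each → 6
  2 × F: no H
  2 × O: no H
  1 × C: 1 H
  1 × Cl: no H
  1 × N: 2 H
  1 × N: no H
  1 × O: 1 H
  1 × S: 1 H
  Total hydrogens = 17.
Molecular formula: C11H17ClF2N2O3S

C11H17ClF2N2O3S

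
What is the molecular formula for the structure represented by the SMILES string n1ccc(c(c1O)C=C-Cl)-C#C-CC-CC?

C13H14ClNO

Heavy atoms from the SMILES: 13 C, 1 Cl, 1 N, 1 O.
Implicit hydrogens by atom environment:
  3 × C: 2 H each → 6
  3 × C (aromatic): no H
  2 × C (aromatic): 1 H each → 2
  2 × C: 1 H each → 2
  2 × C: no H
  1 × C: 3 H
  1 × Cl: no H
  1 × N (aromatic): no H
  1 × O: 1 H
  Total hydrogens = 14.
Molecular formula: C13H14ClNO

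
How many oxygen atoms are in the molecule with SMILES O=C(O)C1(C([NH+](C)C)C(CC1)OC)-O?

4

The symbol for oxygen appears 4 times in the SMILES.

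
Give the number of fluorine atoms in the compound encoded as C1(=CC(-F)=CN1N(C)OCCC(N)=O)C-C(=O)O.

The symbol for fluorine appears 1 time in the SMILES.

1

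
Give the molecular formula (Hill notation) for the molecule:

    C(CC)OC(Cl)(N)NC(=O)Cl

Heavy atoms from the SMILES: 5 C, 2 Cl, 2 N, 2 O.
Implicit hydrogens by atom environment:
  2 × C: 2 H each → 4
  2 × C: no H
  2 × Cl: no H
  2 × O: no H
  1 × C: 3 H
  1 × N: 2 H
  1 × N: 1 H
  Total hydrogens = 10.
Molecular formula: C5H10Cl2N2O2

C5H10Cl2N2O2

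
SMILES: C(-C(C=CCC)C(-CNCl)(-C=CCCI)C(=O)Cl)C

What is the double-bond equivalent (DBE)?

3

Molecular formula from the SMILES: C14H22Cl2INO.
DoU = (2C + 2 + N − H − X)/2 = (2·14 + 2 + 1 − 22 − 3)/2 = 6/2 = 3.
(Structurally: 0 ring(s) + 3 π bond(s) = 3.)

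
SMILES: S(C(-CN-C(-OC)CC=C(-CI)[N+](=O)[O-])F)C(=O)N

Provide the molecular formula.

C9H15FIN3O4S

Heavy atoms from the SMILES: 9 C, 1 F, 1 I, 3 N, 4 O, 1 S.
Implicit hydrogens by atom environment:
  3 × C: 2 H each → 6
  3 × C: 1 H each → 3
  3 × O: no H
  2 × C: no H
  1 × C: 3 H
  1 × F: no H
  1 × I: no H
  1 × N: 2 H
  1 × N: 1 H
  1 × N (charge +1): no H
  1 × O (charge -1): no H
  1 × S: no H
  Total hydrogens = 15.
Molecular formula: C9H15FIN3O4S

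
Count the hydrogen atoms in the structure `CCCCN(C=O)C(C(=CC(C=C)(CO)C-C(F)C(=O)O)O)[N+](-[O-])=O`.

23

Hydrogens are implicit in SMILES; fill each atom to its normal valence:
  6 × C: 2 H each → 12
  5 × C: 1 H each → 5
  3 × C: no H
  3 × O: 1 H each → 3
  3 × O: no H
  1 × C: 3 H
  1 × F: no H
  1 × N: no H
  1 × N (charge +1): no H
  1 × O (charge -1): no H
  Total hydrogens = 23.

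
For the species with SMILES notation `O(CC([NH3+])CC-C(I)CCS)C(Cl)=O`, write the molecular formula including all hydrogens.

C8H16ClINO2S+

Heavy atoms from the SMILES: 8 C, 1 Cl, 1 I, 1 N, 2 O, 1 S.
Implicit hydrogens by atom environment:
  5 × C: 2 H each → 10
  2 × C: 1 H each → 2
  2 × O: no H
  1 × C: no H
  1 × Cl: no H
  1 × I: no H
  1 × N (charge +1): 3 H
  1 × S: 1 H
  Total hydrogens = 16.
Net charge +1.
Molecular formula: C8H16ClINO2S+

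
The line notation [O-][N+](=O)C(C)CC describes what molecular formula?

C4H9NO2

Heavy atoms from the SMILES: 4 C, 1 N, 2 O.
Implicit hydrogens by atom environment:
  2 × C: 3 H each → 6
  1 × C: 2 H
  1 × C: 1 H
  1 × N (charge +1): no H
  1 × O: no H
  1 × O (charge -1): no H
  Total hydrogens = 9.
Molecular formula: C4H9NO2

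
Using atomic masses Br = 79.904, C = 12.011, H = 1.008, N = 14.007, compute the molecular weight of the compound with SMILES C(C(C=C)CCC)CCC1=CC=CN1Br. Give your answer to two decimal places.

270.21

Molecular formula: C13H20BrN.
M = 1×79.904 + 13×12.011 + 20×1.008 + 1×14.007 = 270.21 g/mol.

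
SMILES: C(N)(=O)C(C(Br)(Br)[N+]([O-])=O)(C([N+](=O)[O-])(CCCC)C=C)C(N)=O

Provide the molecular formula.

Heavy atoms from the SMILES: 2 Br, 11 C, 4 N, 6 O.
Implicit hydrogens by atom environment:
  5 × C: no H
  4 × C: 2 H each → 8
  4 × O: no H
  2 × Br: no H
  2 × N: 2 H each → 4
  2 × N (charge +1): no H
  2 × O (charge -1): no H
  1 × C: 3 H
  1 × C: 1 H
  Total hydrogens = 16.
Molecular formula: C11H16Br2N4O6

C11H16Br2N4O6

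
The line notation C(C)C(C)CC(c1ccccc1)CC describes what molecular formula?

Heavy atoms from the SMILES: 14 C.
Implicit hydrogens by atom environment:
  5 × C (aromatic): 1 H each → 5
  3 × C: 3 H each → 9
  3 × C: 2 H each → 6
  2 × C: 1 H each → 2
  1 × C (aromatic): no H
  Total hydrogens = 22.
Molecular formula: C14H22

C14H22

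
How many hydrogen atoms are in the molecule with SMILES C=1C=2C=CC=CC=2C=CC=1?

Hydrogens are implicit in SMILES; fill each atom to its normal valence:
  8 × C (aromatic): 1 H each → 8
  2 × C (aromatic): no H
  Total hydrogens = 8.

8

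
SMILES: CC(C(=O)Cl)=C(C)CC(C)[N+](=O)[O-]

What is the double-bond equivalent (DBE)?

3

Molecular formula from the SMILES: C8H12ClNO3.
DoU = (2C + 2 + N − H − X)/2 = (2·8 + 2 + 1 − 12 − 1)/2 = 6/2 = 3.
(Structurally: 0 ring(s) + 3 π bond(s) = 3.)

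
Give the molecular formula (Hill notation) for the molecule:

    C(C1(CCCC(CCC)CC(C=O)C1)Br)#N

C13H20BrNO

Heavy atoms from the SMILES: 1 Br, 13 C, 1 N, 1 O.
Implicit hydrogens by atom environment:
  7 × C: 2 H each → 14
  3 × C: 1 H each → 3
  2 × C: no H
  1 × Br: no H
  1 × C: 3 H
  1 × N: no H
  1 × O: no H
  Total hydrogens = 20.
Molecular formula: C13H20BrNO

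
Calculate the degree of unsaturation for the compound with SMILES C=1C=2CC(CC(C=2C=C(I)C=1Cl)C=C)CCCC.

6

Molecular formula from the SMILES: C16H20ClI.
DoU = (2C + 2 + N − H − X)/2 = (2·16 + 2 + 0 − 20 − 2)/2 = 12/2 = 6.
(Structurally: 2 ring(s) + 4 π bond(s) = 6.)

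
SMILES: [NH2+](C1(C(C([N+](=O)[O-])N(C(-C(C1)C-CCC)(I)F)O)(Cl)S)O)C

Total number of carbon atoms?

The symbol for carbon appears 11 times in the SMILES. (Cl is a single chlorine, not C + l.)

11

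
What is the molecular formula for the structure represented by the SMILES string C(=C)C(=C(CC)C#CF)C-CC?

C11H15F

Heavy atoms from the SMILES: 11 C, 1 F.
Implicit hydrogens by atom environment:
  4 × C: 2 H each → 8
  4 × C: no H
  2 × C: 3 H each → 6
  1 × C: 1 H
  1 × F: no H
  Total hydrogens = 15.
Molecular formula: C11H15F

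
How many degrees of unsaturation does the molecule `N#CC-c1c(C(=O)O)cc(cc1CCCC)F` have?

Molecular formula from the SMILES: C13H14FNO2.
DoU = (2C + 2 + N − H − X)/2 = (2·13 + 2 + 1 − 14 − 1)/2 = 14/2 = 7.
(Structurally: 1 ring(s) + 6 π bond(s) = 7.)

7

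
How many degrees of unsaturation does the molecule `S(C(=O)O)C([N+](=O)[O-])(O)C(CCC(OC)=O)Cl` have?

3

Molecular formula from the SMILES: C7H10ClNO7S.
DoU = (2C + 2 + N − H − X)/2 = (2·7 + 2 + 1 − 10 − 1)/2 = 6/2 = 3.
(Structurally: 0 ring(s) + 3 π bond(s) = 3.)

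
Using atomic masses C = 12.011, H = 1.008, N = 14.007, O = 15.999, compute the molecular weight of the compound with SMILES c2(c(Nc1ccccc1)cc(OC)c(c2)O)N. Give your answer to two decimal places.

Molecular formula: C13H14N2O2.
M = 13×12.011 + 14×1.008 + 2×14.007 + 2×15.999 = 230.27 g/mol.

230.27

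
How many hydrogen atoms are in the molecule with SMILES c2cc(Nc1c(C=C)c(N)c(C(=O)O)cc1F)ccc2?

13

Hydrogens are implicit in SMILES; fill each atom to its normal valence:
  6 × C (aromatic): 1 H each → 6
  6 × C (aromatic): no H
  1 × C: 2 H
  1 × C: 1 H
  1 × C: no H
  1 × F: no H
  1 × N: 2 H
  1 × N: 1 H
  1 × O: 1 H
  1 × O: no H
  Total hydrogens = 13.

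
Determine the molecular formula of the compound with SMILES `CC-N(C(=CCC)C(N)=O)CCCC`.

Heavy atoms from the SMILES: 11 C, 2 N, 1 O.
Implicit hydrogens by atom environment:
  5 × C: 2 H each → 10
  3 × C: 3 H each → 9
  2 × C: no H
  1 × C: 1 H
  1 × N: 2 H
  1 × N: no H
  1 × O: no H
  Total hydrogens = 22.
Molecular formula: C11H22N2O

C11H22N2O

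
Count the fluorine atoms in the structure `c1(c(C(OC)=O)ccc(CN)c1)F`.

1

The symbol for fluorine appears 1 time in the SMILES.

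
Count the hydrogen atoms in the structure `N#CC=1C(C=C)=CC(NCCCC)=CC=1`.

16

Hydrogens are implicit in SMILES; fill each atom to its normal valence:
  4 × C: 2 H each → 8
  3 × C (aromatic): 1 H each → 3
  3 × C (aromatic): no H
  1 × C: 3 H
  1 × C: 1 H
  1 × C: no H
  1 × N: 1 H
  1 × N: no H
  Total hydrogens = 16.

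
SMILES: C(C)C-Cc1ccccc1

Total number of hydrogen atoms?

14

Hydrogens are implicit in SMILES; fill each atom to its normal valence:
  5 × C (aromatic): 1 H each → 5
  3 × C: 2 H each → 6
  1 × C: 3 H
  1 × C (aromatic): no H
  Total hydrogens = 14.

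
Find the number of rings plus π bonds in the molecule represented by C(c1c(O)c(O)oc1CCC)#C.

Molecular formula from the SMILES: C9H10O3.
DoU = (2C + 2 + N − H − X)/2 = (2·9 + 2 + 0 − 10 − 0)/2 = 10/2 = 5.
(Structurally: 1 ring(s) + 4 π bond(s) = 5.)

5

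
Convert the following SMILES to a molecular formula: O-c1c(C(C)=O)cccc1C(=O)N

C9H9NO3

Heavy atoms from the SMILES: 9 C, 1 N, 3 O.
Implicit hydrogens by atom environment:
  3 × C (aromatic): 1 H each → 3
  3 × C (aromatic): no H
  2 × C: no H
  2 × O: no H
  1 × C: 3 H
  1 × N: 2 H
  1 × O: 1 H
  Total hydrogens = 9.
Molecular formula: C9H9NO3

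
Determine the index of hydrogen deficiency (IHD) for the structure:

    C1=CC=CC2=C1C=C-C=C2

Molecular formula from the SMILES: C10H8.
DoU = (2C + 2 + N − H − X)/2 = (2·10 + 2 + 0 − 8 − 0)/2 = 14/2 = 7.
(Structurally: 2 ring(s) + 5 π bond(s) = 7.)

7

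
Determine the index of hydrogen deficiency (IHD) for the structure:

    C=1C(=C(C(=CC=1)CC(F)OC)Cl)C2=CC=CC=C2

Molecular formula from the SMILES: C15H14ClFO.
DoU = (2C + 2 + N − H − X)/2 = (2·15 + 2 + 0 − 14 − 2)/2 = 16/2 = 8.
(Structurally: 2 ring(s) + 6 π bond(s) = 8.)

8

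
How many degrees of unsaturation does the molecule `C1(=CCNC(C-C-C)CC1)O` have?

2

Molecular formula from the SMILES: C9H17NO.
DoU = (2C + 2 + N − H − X)/2 = (2·9 + 2 + 1 − 17 − 0)/2 = 4/2 = 2.
(Structurally: 1 ring(s) + 1 π bond(s) = 2.)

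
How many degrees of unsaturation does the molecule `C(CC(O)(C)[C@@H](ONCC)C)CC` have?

Molecular formula from the SMILES: C10H23NO2.
DoU = (2C + 2 + N − H − X)/2 = (2·10 + 2 + 1 − 23 − 0)/2 = 0/2 = 0.
(Structurally: 0 ring(s) + 0 π bond(s) = 0.)

0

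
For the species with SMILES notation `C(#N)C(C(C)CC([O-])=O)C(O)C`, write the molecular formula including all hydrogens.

C8H12NO3-

Heavy atoms from the SMILES: 8 C, 1 N, 3 O.
Implicit hydrogens by atom environment:
  3 × C: 1 H each → 3
  2 × C: 3 H each → 6
  2 × C: no H
  1 × C: 2 H
  1 × N: no H
  1 × O: 1 H
  1 × O: no H
  1 × O (charge -1): no H
  Total hydrogens = 12.
Net charge -1.
Molecular formula: C8H12NO3-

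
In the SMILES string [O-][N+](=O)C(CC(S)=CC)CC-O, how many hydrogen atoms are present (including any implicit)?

Hydrogens are implicit in SMILES; fill each atom to its normal valence:
  3 × C: 2 H each → 6
  2 × C: 1 H each → 2
  1 × C: 3 H
  1 × C: no H
  1 × N (charge +1): no H
  1 × O: 1 H
  1 × O: no H
  1 × O (charge -1): no H
  1 × S: 1 H
  Total hydrogens = 13.

13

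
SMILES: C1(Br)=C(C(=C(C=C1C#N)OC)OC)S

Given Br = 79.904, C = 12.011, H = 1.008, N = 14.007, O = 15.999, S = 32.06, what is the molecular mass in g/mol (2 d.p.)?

Molecular formula: C9H8BrNO2S.
M = 1×79.904 + 9×12.011 + 8×1.008 + 1×14.007 + 2×15.999 + 1×32.06 = 274.13 g/mol.

274.13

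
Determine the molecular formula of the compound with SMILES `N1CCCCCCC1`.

C7H15N

Heavy atoms from the SMILES: 7 C, 1 N.
Implicit hydrogens by atom environment:
  7 × C: 2 H each → 14
  1 × N: 1 H
  Total hydrogens = 15.
Molecular formula: C7H15N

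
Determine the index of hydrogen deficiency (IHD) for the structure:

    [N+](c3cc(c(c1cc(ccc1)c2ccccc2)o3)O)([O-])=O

12

Molecular formula from the SMILES: C16H11NO4.
DoU = (2C + 2 + N − H − X)/2 = (2·16 + 2 + 1 − 11 − 0)/2 = 24/2 = 12.
(Structurally: 3 ring(s) + 9 π bond(s) = 12.)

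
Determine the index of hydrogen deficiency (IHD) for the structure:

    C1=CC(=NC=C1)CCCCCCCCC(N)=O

5

Molecular formula from the SMILES: C14H22N2O.
DoU = (2C + 2 + N − H − X)/2 = (2·14 + 2 + 2 − 22 − 0)/2 = 10/2 = 5.
(Structurally: 1 ring(s) + 4 π bond(s) = 5.)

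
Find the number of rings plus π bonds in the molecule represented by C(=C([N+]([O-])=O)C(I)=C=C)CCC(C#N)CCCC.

6

Molecular formula from the SMILES: C13H17IN2O2.
DoU = (2C + 2 + N − H − X)/2 = (2·13 + 2 + 2 − 17 − 1)/2 = 12/2 = 6.
(Structurally: 0 ring(s) + 6 π bond(s) = 6.)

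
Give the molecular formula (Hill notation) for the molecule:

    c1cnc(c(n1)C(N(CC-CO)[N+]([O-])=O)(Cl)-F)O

C8H10ClFN4O4

Heavy atoms from the SMILES: 8 C, 1 Cl, 1 F, 4 N, 4 O.
Implicit hydrogens by atom environment:
  3 × C: 2 H each → 6
  2 × C (aromatic): 1 H each → 2
  2 × C (aromatic): no H
  2 × N (aromatic): no H
  2 × O: 1 H each → 2
  1 × C: no H
  1 × Cl: no H
  1 × F: no H
  1 × N: no H
  1 × N (charge +1): no H
  1 × O: no H
  1 × O (charge -1): no H
  Total hydrogens = 10.
Molecular formula: C8H10ClFN4O4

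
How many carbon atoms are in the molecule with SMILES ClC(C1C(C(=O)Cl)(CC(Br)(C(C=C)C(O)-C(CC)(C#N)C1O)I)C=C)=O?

17

The symbol for carbon appears 17 times in the SMILES. (Cl is a single chlorine, not C + l.)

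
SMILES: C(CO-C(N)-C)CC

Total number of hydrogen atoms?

15

Hydrogens are implicit in SMILES; fill each atom to its normal valence:
  3 × C: 2 H each → 6
  2 × C: 3 H each → 6
  1 × C: 1 H
  1 × N: 2 H
  1 × O: no H
  Total hydrogens = 15.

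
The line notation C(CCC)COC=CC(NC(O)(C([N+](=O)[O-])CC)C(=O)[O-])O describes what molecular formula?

C13H23N2O7-

Heavy atoms from the SMILES: 13 C, 2 N, 7 O.
Implicit hydrogens by atom environment:
  5 × C: 2 H each → 10
  4 × C: 1 H each → 4
  3 × O: no H
  2 × C: 3 H each → 6
  2 × C: no H
  2 × O: 1 H each → 2
  2 × O (charge -1): no H
  1 × N: 1 H
  1 × N (charge +1): no H
  Total hydrogens = 23.
Net charge -1.
Molecular formula: C13H23N2O7-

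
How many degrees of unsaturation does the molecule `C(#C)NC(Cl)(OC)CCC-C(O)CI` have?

Molecular formula from the SMILES: C9H15ClINO2.
DoU = (2C + 2 + N − H − X)/2 = (2·9 + 2 + 1 − 15 − 2)/2 = 4/2 = 2.
(Structurally: 0 ring(s) + 2 π bond(s) = 2.)

2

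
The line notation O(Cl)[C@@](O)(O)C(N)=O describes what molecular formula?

C2H4ClNO4

Heavy atoms from the SMILES: 2 C, 1 Cl, 1 N, 4 O.
Implicit hydrogens by atom environment:
  2 × C: no H
  2 × O: 1 H each → 2
  2 × O: no H
  1 × Cl: no H
  1 × N: 2 H
  Total hydrogens = 4.
Molecular formula: C2H4ClNO4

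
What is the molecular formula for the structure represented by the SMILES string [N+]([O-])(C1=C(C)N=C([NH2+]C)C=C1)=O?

Heavy atoms from the SMILES: 7 C, 3 N, 2 O.
Implicit hydrogens by atom environment:
  3 × C (aromatic): no H
  2 × C: 3 H each → 6
  2 × C (aromatic): 1 H each → 2
  1 × N (charge +1): 2 H
  1 × N (aromatic): no H
  1 × N (charge +1): no H
  1 × O: no H
  1 × O (charge -1): no H
  Total hydrogens = 10.
Net charge +1.
Molecular formula: C7H10N3O2+

C7H10N3O2+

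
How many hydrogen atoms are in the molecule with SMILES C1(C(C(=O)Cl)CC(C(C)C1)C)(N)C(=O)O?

Hydrogens are implicit in SMILES; fill each atom to its normal valence:
  3 × C: 1 H each → 3
  3 × C: no H
  2 × C: 3 H each → 6
  2 × C: 2 H each → 4
  2 × O: no H
  1 × Cl: no H
  1 × N: 2 H
  1 × O: 1 H
  Total hydrogens = 16.

16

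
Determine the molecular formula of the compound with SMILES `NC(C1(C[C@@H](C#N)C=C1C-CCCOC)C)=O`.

C13H20N2O2

Heavy atoms from the SMILES: 13 C, 2 N, 2 O.
Implicit hydrogens by atom environment:
  5 × C: 2 H each → 10
  4 × C: no H
  2 × C: 3 H each → 6
  2 × C: 1 H each → 2
  2 × O: no H
  1 × N: 2 H
  1 × N: no H
  Total hydrogens = 20.
Molecular formula: C13H20N2O2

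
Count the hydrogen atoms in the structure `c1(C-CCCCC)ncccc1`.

17

Hydrogens are implicit in SMILES; fill each atom to its normal valence:
  5 × C: 2 H each → 10
  4 × C (aromatic): 1 H each → 4
  1 × C: 3 H
  1 × C (aromatic): no H
  1 × N (aromatic): no H
  Total hydrogens = 17.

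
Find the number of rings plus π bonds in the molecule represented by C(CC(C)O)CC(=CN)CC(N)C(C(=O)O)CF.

2

Molecular formula from the SMILES: C12H23FN2O3.
DoU = (2C + 2 + N − H − X)/2 = (2·12 + 2 + 2 − 23 − 1)/2 = 4/2 = 2.
(Structurally: 0 ring(s) + 2 π bond(s) = 2.)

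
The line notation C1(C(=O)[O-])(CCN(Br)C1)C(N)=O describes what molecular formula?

C6H8BrN2O3-

Heavy atoms from the SMILES: 1 Br, 6 C, 2 N, 3 O.
Implicit hydrogens by atom environment:
  3 × C: 2 H each → 6
  3 × C: no H
  2 × O: no H
  1 × Br: no H
  1 × N: 2 H
  1 × N: no H
  1 × O (charge -1): no H
  Total hydrogens = 8.
Net charge -1.
Molecular formula: C6H8BrN2O3-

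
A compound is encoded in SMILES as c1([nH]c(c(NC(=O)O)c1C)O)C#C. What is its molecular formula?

Heavy atoms from the SMILES: 8 C, 2 N, 3 O.
Implicit hydrogens by atom environment:
  4 × C (aromatic): no H
  2 × C: no H
  2 × O: 1 H each → 2
  1 × C: 3 H
  1 × C: 1 H
  1 × N (aromatic): 1 H
  1 × N: 1 H
  1 × O: no H
  Total hydrogens = 8.
Molecular formula: C8H8N2O3

C8H8N2O3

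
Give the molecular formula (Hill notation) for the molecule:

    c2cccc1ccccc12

C10H8

Heavy atoms from the SMILES: 10 C.
Implicit hydrogens by atom environment:
  8 × C (aromatic): 1 H each → 8
  2 × C (aromatic): no H
  Total hydrogens = 8.
Molecular formula: C10H8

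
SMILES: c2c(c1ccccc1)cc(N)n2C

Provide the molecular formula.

Heavy atoms from the SMILES: 11 C, 2 N.
Implicit hydrogens by atom environment:
  7 × C (aromatic): 1 H each → 7
  3 × C (aromatic): no H
  1 × C: 3 H
  1 × N: 2 H
  1 × N (aromatic): no H
  Total hydrogens = 12.
Molecular formula: C11H12N2

C11H12N2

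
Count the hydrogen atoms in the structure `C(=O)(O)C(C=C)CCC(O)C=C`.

Hydrogens are implicit in SMILES; fill each atom to its normal valence:
  4 × C: 2 H each → 8
  4 × C: 1 H each → 4
  2 × O: 1 H each → 2
  1 × C: no H
  1 × O: no H
  Total hydrogens = 14.

14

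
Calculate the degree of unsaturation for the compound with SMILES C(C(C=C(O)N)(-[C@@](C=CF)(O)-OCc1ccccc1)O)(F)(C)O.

6

Molecular formula from the SMILES: C15H19F2NO5.
DoU = (2C + 2 + N − H − X)/2 = (2·15 + 2 + 1 − 19 − 2)/2 = 12/2 = 6.
(Structurally: 1 ring(s) + 5 π bond(s) = 6.)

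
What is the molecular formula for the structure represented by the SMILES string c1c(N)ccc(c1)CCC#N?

Heavy atoms from the SMILES: 9 C, 2 N.
Implicit hydrogens by atom environment:
  4 × C (aromatic): 1 H each → 4
  2 × C: 2 H each → 4
  2 × C (aromatic): no H
  1 × C: no H
  1 × N: 2 H
  1 × N: no H
  Total hydrogens = 10.
Molecular formula: C9H10N2

C9H10N2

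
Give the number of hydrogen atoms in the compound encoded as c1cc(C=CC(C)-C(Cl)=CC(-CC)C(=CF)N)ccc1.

21

Hydrogens are implicit in SMILES; fill each atom to its normal valence:
  6 × C: 1 H each → 6
  5 × C (aromatic): 1 H each → 5
  2 × C: 3 H each → 6
  2 × C: no H
  1 × C: 2 H
  1 × C (aromatic): no H
  1 × Cl: no H
  1 × F: no H
  1 × N: 2 H
  Total hydrogens = 21.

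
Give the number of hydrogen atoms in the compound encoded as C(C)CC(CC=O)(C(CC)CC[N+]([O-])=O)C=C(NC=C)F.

Hydrogens are implicit in SMILES; fill each atom to its normal valence:
  7 × C: 2 H each → 14
  4 × C: 1 H each → 4
  2 × C: 3 H each → 6
  2 × C: no H
  2 × O: no H
  1 × F: no H
  1 × N: 1 H
  1 × N (charge +1): no H
  1 × O (charge -1): no H
  Total hydrogens = 25.

25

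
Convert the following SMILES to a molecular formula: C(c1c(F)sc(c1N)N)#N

C5H4FN3S

Heavy atoms from the SMILES: 5 C, 1 F, 3 N, 1 S.
Implicit hydrogens by atom environment:
  4 × C (aromatic): no H
  2 × N: 2 H each → 4
  1 × C: no H
  1 × F: no H
  1 × N: no H
  1 × S (aromatic): no H
  Total hydrogens = 4.
Molecular formula: C5H4FN3S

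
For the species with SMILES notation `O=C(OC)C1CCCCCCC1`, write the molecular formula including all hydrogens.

Heavy atoms from the SMILES: 10 C, 2 O.
Implicit hydrogens by atom environment:
  7 × C: 2 H each → 14
  2 × O: no H
  1 × C: 3 H
  1 × C: 1 H
  1 × C: no H
  Total hydrogens = 18.
Molecular formula: C10H18O2

C10H18O2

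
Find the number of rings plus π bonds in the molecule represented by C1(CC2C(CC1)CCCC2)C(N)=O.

Molecular formula from the SMILES: C11H19NO.
DoU = (2C + 2 + N − H − X)/2 = (2·11 + 2 + 1 − 19 − 0)/2 = 6/2 = 3.
(Structurally: 2 ring(s) + 1 π bond(s) = 3.)

3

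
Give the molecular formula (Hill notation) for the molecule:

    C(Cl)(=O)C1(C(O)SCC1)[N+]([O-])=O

Heavy atoms from the SMILES: 5 C, 1 Cl, 1 N, 4 O, 1 S.
Implicit hydrogens by atom environment:
  2 × C: 2 H each → 4
  2 × C: no H
  2 × O: no H
  1 × C: 1 H
  1 × Cl: no H
  1 × N (charge +1): no H
  1 × O: 1 H
  1 × O (charge -1): no H
  1 × S: no H
  Total hydrogens = 6.
Molecular formula: C5H6ClNO4S

C5H6ClNO4S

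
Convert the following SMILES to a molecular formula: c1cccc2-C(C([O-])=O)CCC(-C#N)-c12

C12H10NO2-

Heavy atoms from the SMILES: 12 C, 1 N, 2 O.
Implicit hydrogens by atom environment:
  4 × C (aromatic): 1 H each → 4
  2 × C: 2 H each → 4
  2 × C: 1 H each → 2
  2 × C (aromatic): no H
  2 × C: no H
  1 × N: no H
  1 × O: no H
  1 × O (charge -1): no H
  Total hydrogens = 10.
Net charge -1.
Molecular formula: C12H10NO2-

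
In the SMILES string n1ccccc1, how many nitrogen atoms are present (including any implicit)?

The symbol for nitrogen appears 1 time in the SMILES.

1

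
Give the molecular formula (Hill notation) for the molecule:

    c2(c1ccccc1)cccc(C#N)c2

Heavy atoms from the SMILES: 13 C, 1 N.
Implicit hydrogens by atom environment:
  9 × C (aromatic): 1 H each → 9
  3 × C (aromatic): no H
  1 × C: no H
  1 × N: no H
  Total hydrogens = 9.
Molecular formula: C13H9N

C13H9N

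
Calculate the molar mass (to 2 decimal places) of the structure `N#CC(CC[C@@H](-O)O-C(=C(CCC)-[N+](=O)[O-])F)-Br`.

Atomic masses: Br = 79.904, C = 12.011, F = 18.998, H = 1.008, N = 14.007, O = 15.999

325.13

Molecular formula: C10H14BrFN2O4.
M = 1×79.904 + 10×12.011 + 1×18.998 + 14×1.008 + 2×14.007 + 4×15.999 = 325.13 g/mol.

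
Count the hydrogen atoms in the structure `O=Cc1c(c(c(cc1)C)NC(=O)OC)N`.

Hydrogens are implicit in SMILES; fill each atom to its normal valence:
  4 × C (aromatic): no H
  3 × O: no H
  2 × C: 3 H each → 6
  2 × C (aromatic): 1 H each → 2
  1 × C: 1 H
  1 × C: no H
  1 × N: 2 H
  1 × N: 1 H
  Total hydrogens = 12.

12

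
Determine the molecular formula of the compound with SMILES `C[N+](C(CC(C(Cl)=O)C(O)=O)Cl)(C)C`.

Heavy atoms from the SMILES: 8 C, 2 Cl, 1 N, 3 O.
Implicit hydrogens by atom environment:
  3 × C: 3 H each → 9
  2 × C: 1 H each → 2
  2 × C: no H
  2 × Cl: no H
  2 × O: no H
  1 × C: 2 H
  1 × N (charge +1): no H
  1 × O: 1 H
  Total hydrogens = 14.
Net charge +1.
Molecular formula: C8H14Cl2NO3+

C8H14Cl2NO3+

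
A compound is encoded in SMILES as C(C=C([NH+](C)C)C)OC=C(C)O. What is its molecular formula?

Heavy atoms from the SMILES: 9 C, 1 N, 2 O.
Implicit hydrogens by atom environment:
  4 × C: 3 H each → 12
  2 × C: 1 H each → 2
  2 × C: no H
  1 × C: 2 H
  1 × N (charge +1): 1 H
  1 × O: 1 H
  1 × O: no H
  Total hydrogens = 18.
Net charge +1.
Molecular formula: C9H18NO2+

C9H18NO2+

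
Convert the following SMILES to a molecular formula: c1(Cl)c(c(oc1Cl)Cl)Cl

C4Cl4O

Heavy atoms from the SMILES: 4 C, 4 Cl, 1 O.
Implicit hydrogens by atom environment:
  4 × C (aromatic): no H
  4 × Cl: no H
  1 × O (aromatic): no H
  Total hydrogens = 0.
Molecular formula: C4Cl4O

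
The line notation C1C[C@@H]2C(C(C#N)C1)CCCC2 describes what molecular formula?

C11H17N

Heavy atoms from the SMILES: 11 C, 1 N.
Implicit hydrogens by atom environment:
  7 × C: 2 H each → 14
  3 × C: 1 H each → 3
  1 × C: no H
  1 × N: no H
  Total hydrogens = 17.
Molecular formula: C11H17N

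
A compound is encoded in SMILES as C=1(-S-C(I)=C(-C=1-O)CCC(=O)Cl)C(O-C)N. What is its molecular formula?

Heavy atoms from the SMILES: 9 C, 1 Cl, 1 I, 1 N, 3 O, 1 S.
Implicit hydrogens by atom environment:
  4 × C (aromatic): no H
  2 × C: 2 H each → 4
  2 × O: no H
  1 × C: 3 H
  1 × C: 1 H
  1 × C: no H
  1 × Cl: no H
  1 × I: no H
  1 × N: 2 H
  1 × O: 1 H
  1 × S (aromatic): no H
  Total hydrogens = 11.
Molecular formula: C9H11ClINO3S

C9H11ClINO3S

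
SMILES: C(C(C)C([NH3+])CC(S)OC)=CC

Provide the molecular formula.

C9H20NOS+

Heavy atoms from the SMILES: 9 C, 1 N, 1 O, 1 S.
Implicit hydrogens by atom environment:
  5 × C: 1 H each → 5
  3 × C: 3 H each → 9
  1 × C: 2 H
  1 × N (charge +1): 3 H
  1 × O: no H
  1 × S: 1 H
  Total hydrogens = 20.
Net charge +1.
Molecular formula: C9H20NOS+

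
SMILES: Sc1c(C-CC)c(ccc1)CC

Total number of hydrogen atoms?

16

Hydrogens are implicit in SMILES; fill each atom to its normal valence:
  3 × C: 2 H each → 6
  3 × C (aromatic): 1 H each → 3
  3 × C (aromatic): no H
  2 × C: 3 H each → 6
  1 × S: 1 H
  Total hydrogens = 16.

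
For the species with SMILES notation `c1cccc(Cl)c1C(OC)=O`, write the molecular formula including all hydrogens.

C8H7ClO2

Heavy atoms from the SMILES: 8 C, 1 Cl, 2 O.
Implicit hydrogens by atom environment:
  4 × C (aromatic): 1 H each → 4
  2 × C (aromatic): no H
  2 × O: no H
  1 × C: 3 H
  1 × C: no H
  1 × Cl: no H
  Total hydrogens = 7.
Molecular formula: C8H7ClO2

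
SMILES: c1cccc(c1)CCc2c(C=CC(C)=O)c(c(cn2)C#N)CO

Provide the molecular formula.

C19H18N2O2

Heavy atoms from the SMILES: 19 C, 2 N, 2 O.
Implicit hydrogens by atom environment:
  6 × C (aromatic): 1 H each → 6
  5 × C (aromatic): no H
  3 × C: 2 H each → 6
  2 × C: 1 H each → 2
  2 × C: no H
  1 × C: 3 H
  1 × N (aromatic): no H
  1 × N: no H
  1 × O: 1 H
  1 × O: no H
  Total hydrogens = 18.
Molecular formula: C19H18N2O2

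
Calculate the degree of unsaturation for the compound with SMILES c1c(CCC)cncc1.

Molecular formula from the SMILES: C8H11N.
DoU = (2C + 2 + N − H − X)/2 = (2·8 + 2 + 1 − 11 − 0)/2 = 8/2 = 4.
(Structurally: 1 ring(s) + 3 π bond(s) = 4.)

4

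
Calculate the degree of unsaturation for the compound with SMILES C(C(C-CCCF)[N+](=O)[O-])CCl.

Molecular formula from the SMILES: C7H13ClFNO2.
DoU = (2C + 2 + N − H − X)/2 = (2·7 + 2 + 1 − 13 − 2)/2 = 2/2 = 1.
(Structurally: 0 ring(s) + 1 π bond(s) = 1.)

1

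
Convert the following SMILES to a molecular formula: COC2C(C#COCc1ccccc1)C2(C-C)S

Heavy atoms from the SMILES: 15 C, 2 O, 1 S.
Implicit hydrogens by atom environment:
  5 × C (aromatic): 1 H each → 5
  3 × C: no H
  2 × C: 3 H each → 6
  2 × C: 2 H each → 4
  2 × C: 1 H each → 2
  2 × O: no H
  1 × C (aromatic): no H
  1 × S: 1 H
  Total hydrogens = 18.
Molecular formula: C15H18O2S

C15H18O2S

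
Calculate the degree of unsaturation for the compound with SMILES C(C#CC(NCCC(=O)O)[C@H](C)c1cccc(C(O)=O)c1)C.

8

Molecular formula from the SMILES: C17H21NO4.
DoU = (2C + 2 + N − H − X)/2 = (2·17 + 2 + 1 − 21 − 0)/2 = 16/2 = 8.
(Structurally: 1 ring(s) + 7 π bond(s) = 8.)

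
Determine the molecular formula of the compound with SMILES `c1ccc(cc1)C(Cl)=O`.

C7H5ClO

Heavy atoms from the SMILES: 7 C, 1 Cl, 1 O.
Implicit hydrogens by atom environment:
  5 × C (aromatic): 1 H each → 5
  1 × C (aromatic): no H
  1 × C: no H
  1 × Cl: no H
  1 × O: no H
  Total hydrogens = 5.
Molecular formula: C7H5ClO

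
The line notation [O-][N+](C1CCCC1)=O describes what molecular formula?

Heavy atoms from the SMILES: 5 C, 1 N, 2 O.
Implicit hydrogens by atom environment:
  4 × C: 2 H each → 8
  1 × C: 1 H
  1 × N (charge +1): no H
  1 × O: no H
  1 × O (charge -1): no H
  Total hydrogens = 9.
Molecular formula: C5H9NO2

C5H9NO2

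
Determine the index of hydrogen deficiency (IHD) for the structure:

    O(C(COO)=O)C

Molecular formula from the SMILES: C3H6O4.
DoU = (2C + 2 + N − H − X)/2 = (2·3 + 2 + 0 − 6 − 0)/2 = 2/2 = 1.
(Structurally: 0 ring(s) + 1 π bond(s) = 1.)

1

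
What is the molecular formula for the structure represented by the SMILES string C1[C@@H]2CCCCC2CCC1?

Heavy atoms from the SMILES: 10 C.
Implicit hydrogens by atom environment:
  8 × C: 2 H each → 16
  2 × C: 1 H each → 2
  Total hydrogens = 18.
Molecular formula: C10H18

C10H18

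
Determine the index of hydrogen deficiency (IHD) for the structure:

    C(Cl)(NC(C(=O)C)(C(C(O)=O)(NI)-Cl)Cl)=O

Molecular formula from the SMILES: C6H6Cl3IN2O4.
DoU = (2C + 2 + N − H − X)/2 = (2·6 + 2 + 2 − 6 − 4)/2 = 6/2 = 3.
(Structurally: 0 ring(s) + 3 π bond(s) = 3.)

3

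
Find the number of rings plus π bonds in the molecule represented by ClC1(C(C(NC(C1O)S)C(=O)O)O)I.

Molecular formula from the SMILES: C6H9ClINO4S.
DoU = (2C + 2 + N − H − X)/2 = (2·6 + 2 + 1 − 9 − 2)/2 = 4/2 = 2.
(Structurally: 1 ring(s) + 1 π bond(s) = 2.)

2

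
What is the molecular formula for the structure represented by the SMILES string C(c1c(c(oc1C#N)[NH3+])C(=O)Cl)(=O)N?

C7H5ClN3O3+

Heavy atoms from the SMILES: 7 C, 1 Cl, 3 N, 3 O.
Implicit hydrogens by atom environment:
  4 × C (aromatic): no H
  3 × C: no H
  2 × O: no H
  1 × Cl: no H
  1 × N (charge +1): 3 H
  1 × N: 2 H
  1 × N: no H
  1 × O (aromatic): no H
  Total hydrogens = 5.
Net charge +1.
Molecular formula: C7H5ClN3O3+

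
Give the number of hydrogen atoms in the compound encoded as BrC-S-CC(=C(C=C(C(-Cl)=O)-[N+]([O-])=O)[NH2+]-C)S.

11

Hydrogens are implicit in SMILES; fill each atom to its normal valence:
  4 × C: no H
  2 × C: 2 H each → 4
  2 × O: no H
  1 × Br: no H
  1 × C: 3 H
  1 × C: 1 H
  1 × Cl: no H
  1 × N (charge +1): 2 H
  1 × N (charge +1): no H
  1 × O (charge -1): no H
  1 × S: 1 H
  1 × S: no H
  Total hydrogens = 11.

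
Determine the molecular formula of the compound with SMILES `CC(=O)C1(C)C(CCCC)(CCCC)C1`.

C14H26O

Heavy atoms from the SMILES: 14 C, 1 O.
Implicit hydrogens by atom environment:
  7 × C: 2 H each → 14
  4 × C: 3 H each → 12
  3 × C: no H
  1 × O: no H
  Total hydrogens = 26.
Molecular formula: C14H26O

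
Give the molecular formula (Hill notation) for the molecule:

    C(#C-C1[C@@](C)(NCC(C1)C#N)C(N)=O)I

Heavy atoms from the SMILES: 10 C, 1 I, 3 N, 1 O.
Implicit hydrogens by atom environment:
  5 × C: no H
  2 × C: 2 H each → 4
  2 × C: 1 H each → 2
  1 × C: 3 H
  1 × I: no H
  1 × N: 2 H
  1 × N: 1 H
  1 × N: no H
  1 × O: no H
  Total hydrogens = 12.
Molecular formula: C10H12IN3O

C10H12IN3O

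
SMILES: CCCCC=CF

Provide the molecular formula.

Heavy atoms from the SMILES: 6 C, 1 F.
Implicit hydrogens by atom environment:
  3 × C: 2 H each → 6
  2 × C: 1 H each → 2
  1 × C: 3 H
  1 × F: no H
  Total hydrogens = 11.
Molecular formula: C6H11F

C6H11F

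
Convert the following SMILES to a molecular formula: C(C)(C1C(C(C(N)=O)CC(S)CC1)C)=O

Heavy atoms from the SMILES: 11 C, 1 N, 2 O, 1 S.
Implicit hydrogens by atom environment:
  4 × C: 1 H each → 4
  3 × C: 2 H each → 6
  2 × C: 3 H each → 6
  2 × C: no H
  2 × O: no H
  1 × N: 2 H
  1 × S: 1 H
  Total hydrogens = 19.
Molecular formula: C11H19NO2S

C11H19NO2S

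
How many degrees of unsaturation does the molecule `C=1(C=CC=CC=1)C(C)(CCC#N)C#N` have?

Molecular formula from the SMILES: C12H12N2.
DoU = (2C + 2 + N − H − X)/2 = (2·12 + 2 + 2 − 12 − 0)/2 = 16/2 = 8.
(Structurally: 1 ring(s) + 7 π bond(s) = 8.)

8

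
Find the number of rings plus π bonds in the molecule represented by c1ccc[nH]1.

3

Molecular formula from the SMILES: C4H5N.
DoU = (2C + 2 + N − H − X)/2 = (2·4 + 2 + 1 − 5 − 0)/2 = 6/2 = 3.
(Structurally: 1 ring(s) + 2 π bond(s) = 3.)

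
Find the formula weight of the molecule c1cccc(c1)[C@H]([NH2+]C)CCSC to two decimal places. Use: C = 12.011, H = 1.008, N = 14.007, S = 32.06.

196.33

Molecular formula: C11H18NS+.
M = 11×12.011 + 18×1.008 + 1×14.007 + 1×32.06 = 196.33 g/mol.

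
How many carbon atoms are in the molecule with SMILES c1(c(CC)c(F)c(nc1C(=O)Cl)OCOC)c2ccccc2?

16

The symbol for carbon appears 16 times in the SMILES. Lowercase c denotes aromatic carbon and counts toward C.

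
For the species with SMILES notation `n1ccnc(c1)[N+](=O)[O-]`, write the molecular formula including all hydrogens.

C4H3N3O2

Heavy atoms from the SMILES: 4 C, 3 N, 2 O.
Implicit hydrogens by atom environment:
  3 × C (aromatic): 1 H each → 3
  2 × N (aromatic): no H
  1 × C (aromatic): no H
  1 × N (charge +1): no H
  1 × O: no H
  1 × O (charge -1): no H
  Total hydrogens = 3.
Molecular formula: C4H3N3O2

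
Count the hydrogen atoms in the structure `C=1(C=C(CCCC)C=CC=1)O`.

Hydrogens are implicit in SMILES; fill each atom to its normal valence:
  4 × C (aromatic): 1 H each → 4
  3 × C: 2 H each → 6
  2 × C (aromatic): no H
  1 × C: 3 H
  1 × O: 1 H
  Total hydrogens = 14.

14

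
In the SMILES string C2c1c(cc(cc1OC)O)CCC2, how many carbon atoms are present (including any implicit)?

11

The symbol for carbon appears 11 times in the SMILES. Lowercase c denotes aromatic carbon and counts toward C.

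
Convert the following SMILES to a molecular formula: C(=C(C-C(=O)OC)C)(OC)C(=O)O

C8H12O5

Heavy atoms from the SMILES: 8 C, 5 O.
Implicit hydrogens by atom environment:
  4 × C: no H
  4 × O: no H
  3 × C: 3 H each → 9
  1 × C: 2 H
  1 × O: 1 H
  Total hydrogens = 12.
Molecular formula: C8H12O5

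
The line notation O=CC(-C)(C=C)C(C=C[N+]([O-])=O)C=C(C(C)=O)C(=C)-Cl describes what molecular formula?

Heavy atoms from the SMILES: 14 C, 1 Cl, 1 N, 4 O.
Implicit hydrogens by atom environment:
  6 × C: 1 H each → 6
  4 × C: no H
  3 × O: no H
  2 × C: 3 H each → 6
  2 × C: 2 H each → 4
  1 × Cl: no H
  1 × N (charge +1): no H
  1 × O (charge -1): no H
  Total hydrogens = 16.
Molecular formula: C14H16ClNO4

C14H16ClNO4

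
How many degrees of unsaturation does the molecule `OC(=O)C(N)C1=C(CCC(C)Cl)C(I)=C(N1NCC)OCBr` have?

4

Molecular formula from the SMILES: C13H20BrClIN3O3.
DoU = (2C + 2 + N − H − X)/2 = (2·13 + 2 + 3 − 20 − 3)/2 = 8/2 = 4.
(Structurally: 1 ring(s) + 3 π bond(s) = 4.)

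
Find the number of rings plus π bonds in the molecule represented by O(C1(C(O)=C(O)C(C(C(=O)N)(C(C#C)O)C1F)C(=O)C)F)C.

Molecular formula from the SMILES: C13H15F2NO6.
DoU = (2C + 2 + N − H − X)/2 = (2·13 + 2 + 1 − 15 − 2)/2 = 12/2 = 6.
(Structurally: 1 ring(s) + 5 π bond(s) = 6.)

6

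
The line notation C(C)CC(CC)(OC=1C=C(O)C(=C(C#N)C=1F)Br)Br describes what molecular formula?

C13H14Br2FNO2

Heavy atoms from the SMILES: 2 Br, 13 C, 1 F, 1 N, 2 O.
Implicit hydrogens by atom environment:
  5 × C (aromatic): no H
  3 × C: 2 H each → 6
  2 × Br: no H
  2 × C: 3 H each → 6
  2 × C: no H
  1 × C (aromatic): 1 H
  1 × F: no H
  1 × N: no H
  1 × O: 1 H
  1 × O: no H
  Total hydrogens = 14.
Molecular formula: C13H14Br2FNO2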